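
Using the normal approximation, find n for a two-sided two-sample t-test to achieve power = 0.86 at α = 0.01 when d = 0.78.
n = 44 per group

Sample size formula (two-sample t-test, normal approximation):
n = 2 · ((z_{α/2} + z_β) / d)²

z_{α/2} = 2.576 (for α = 0.01, two-sided)
z_β = 1.080 (for power = 0.86)
d = 0.78

n = 2 · ((2.576 + 1.080) / 0.78)²
n = 2 · (4.687)²
n ≈ 43.94
Round up to the next whole number: n = 44 per group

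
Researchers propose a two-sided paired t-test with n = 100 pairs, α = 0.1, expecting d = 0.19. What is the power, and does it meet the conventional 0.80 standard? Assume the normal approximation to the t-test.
Power ≈ 0.60; the study is underpowered (power < 0.80)

Power calculation (paired t-test, normal approximation):
z_β = d · √n - z_{α/2}
z_β = 0.19 · √100 - 1.645
z_β = 0.19 · 10.000 - 1.645
z_β = 0.255

Power = Φ(z_β) = Φ(0.255) ≈ 0.601

Effect size d = 0.19 is very small by Cohen's convention (0.2/0.5/0.8).

Threshold: power ≥ 0.80 is conventionally adequate.
Power ≈ 0.60 → the study is underpowered (power < 0.80).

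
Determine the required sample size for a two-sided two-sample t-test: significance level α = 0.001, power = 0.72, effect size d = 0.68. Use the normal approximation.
n = 65 per group

Sample size formula (two-sample t-test, normal approximation):
n = 2 · ((z_{α/2} + z_β) / d)²

z_{α/2} = 3.291 (for α = 0.001, two-sided)
z_β = 0.583 (for power = 0.72)
d = 0.68

n = 2 · ((3.291 + 0.583) / 0.68)²
n = 2 · (5.697)²
n ≈ 64.91
Round up to the next whole number: n = 65 per group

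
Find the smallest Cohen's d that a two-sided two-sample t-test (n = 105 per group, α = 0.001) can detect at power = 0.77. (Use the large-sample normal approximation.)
d ≈ 0.56

Minimum detectable effect (two-sample t-test, normal approximation):
d = (z_{α/2} + z_β) / √(n/2)
d = (3.291 + 0.739) / √(105/2)
d = 4.029 / 7.246
d ≈ 0.56

By Cohen's convention (0.2 small / 0.5 medium / 0.8 large): medium effect.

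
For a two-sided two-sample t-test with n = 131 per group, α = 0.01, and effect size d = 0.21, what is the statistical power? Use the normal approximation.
Power ≈ 0.19

Power calculation (two-sample t-test, normal approximation):
z_β = d · √(n/2) - z_{α/2}
z_β = 0.21 · √(131/2) - 2.576
z_β = 0.21 · 8.093 - 2.576
z_β = -0.876

Power = Φ(z_β) = Φ(-0.876) ≈ 0.190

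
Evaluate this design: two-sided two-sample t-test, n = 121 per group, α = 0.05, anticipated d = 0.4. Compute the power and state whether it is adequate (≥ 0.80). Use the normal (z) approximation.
Power ≈ 0.88; the study is adequately powered (power ≥ 0.80)

Power calculation (two-sample t-test, normal approximation):
z_β = d · √(n/2) - z_{α/2}
z_β = 0.4 · √(121/2) - 1.960
z_β = 0.4 · 7.778 - 1.960
z_β = 1.151

Power = Φ(z_β) = Φ(1.151) ≈ 0.875

Effect size d = 0.4 is small by Cohen's convention (0.2/0.5/0.8).

Threshold: power ≥ 0.80 is conventionally adequate.
Power ≈ 0.88 → the study is adequately powered (power ≥ 0.80).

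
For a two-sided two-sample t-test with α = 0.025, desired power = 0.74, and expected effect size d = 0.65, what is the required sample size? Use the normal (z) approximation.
n = 40 per group

Sample size formula (two-sample t-test, normal approximation):
n = 2 · ((z_{α/2} + z_β) / d)²

z_{α/2} = 2.241 (for α = 0.025, two-sided)
z_β = 0.643 (for power = 0.74)
d = 0.65

n = 2 · ((2.241 + 0.643) / 0.65)²
n = 2 · (4.437)²
n ≈ 39.37
Round up to the next whole number: n = 40 per group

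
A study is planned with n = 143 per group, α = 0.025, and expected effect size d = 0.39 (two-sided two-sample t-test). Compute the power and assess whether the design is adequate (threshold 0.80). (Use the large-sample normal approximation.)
Power ≈ 0.85; the study is adequately powered (power ≥ 0.80)

Power calculation (two-sample t-test, normal approximation):
z_β = d · √(n/2) - z_{α/2}
z_β = 0.39 · √(143/2) - 2.241
z_β = 0.39 · 8.456 - 2.241
z_β = 1.056

Power = Φ(z_β) = Φ(1.056) ≈ 0.855

Effect size d = 0.39 is small by Cohen's convention (0.2/0.5/0.8).

Threshold: power ≥ 0.80 is conventionally adequate.
Power ≈ 0.85 → the study is adequately powered (power ≥ 0.80).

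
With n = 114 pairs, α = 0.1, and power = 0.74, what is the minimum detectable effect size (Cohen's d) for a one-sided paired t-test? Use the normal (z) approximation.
d ≈ 0.18

Minimum detectable effect (paired t-test, normal approximation):
d = (z_α + z_β) / √n
d = (1.282 + 0.643) / √114
d = 1.925 / 10.677
d ≈ 0.18

By Cohen's convention (0.2 small / 0.5 medium / 0.8 large): very small effect.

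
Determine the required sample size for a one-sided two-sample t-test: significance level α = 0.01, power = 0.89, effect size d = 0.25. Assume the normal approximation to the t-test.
n = 404 per group

Sample size formula (two-sample t-test, normal approximation):
n = 2 · ((z_α + z_β) / d)²

z_α = 2.326 (for α = 0.01, one-sided)
z_β = 1.227 (for power = 0.89)
d = 0.25

n = 2 · ((2.326 + 1.227) / 0.25)²
n = 2 · (14.212)²
n ≈ 403.96
Round up to the next whole number: n = 404 per group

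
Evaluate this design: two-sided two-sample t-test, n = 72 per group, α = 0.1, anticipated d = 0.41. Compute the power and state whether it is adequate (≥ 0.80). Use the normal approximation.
Power ≈ 0.79; the study is underpowered (power < 0.80)

Power calculation (two-sample t-test, normal approximation):
z_β = d · √(n/2) - z_{α/2}
z_β = 0.41 · √(72/2) - 1.645
z_β = 0.41 · 6.000 - 1.645
z_β = 0.815

Power = Φ(z_β) = Φ(0.815) ≈ 0.793

Effect size d = 0.41 is small by Cohen's convention (0.2/0.5/0.8).

Threshold: power ≥ 0.80 is conventionally adequate.
Power ≈ 0.79 → the study is underpowered (power < 0.80).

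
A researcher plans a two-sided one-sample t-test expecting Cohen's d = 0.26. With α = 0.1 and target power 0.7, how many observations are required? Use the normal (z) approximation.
n = 70

Sample size formula (one-sample t-test, normal approximation):
n = ((z_{α/2} + z_β) / d)²

z_{α/2} = 1.645 (for α = 0.1, two-sided)
z_β = 0.524 (for power = 0.7)
d = 0.26

n = ((1.645 + 0.524) / 0.26)²
n = (8.342)²
n ≈ 69.59
Round up to the next whole number: n = 70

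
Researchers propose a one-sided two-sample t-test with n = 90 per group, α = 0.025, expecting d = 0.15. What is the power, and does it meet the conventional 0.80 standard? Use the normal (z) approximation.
Power ≈ 0.17; the study is underpowered (power < 0.80)

Power calculation (two-sample t-test, normal approximation):
z_β = d · √(n/2) - z_α
z_β = 0.15 · √(90/2) - 1.960
z_β = 0.15 · 6.708 - 1.960
z_β = -0.954

Power = Φ(z_β) = Φ(-0.954) ≈ 0.170

Effect size d = 0.15 is very small by Cohen's convention (0.2/0.5/0.8).

Threshold: power ≥ 0.80 is conventionally adequate.
Power ≈ 0.17 → the study is underpowered (power < 0.80).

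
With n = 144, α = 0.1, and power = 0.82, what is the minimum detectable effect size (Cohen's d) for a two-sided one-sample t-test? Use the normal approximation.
d ≈ 0.21

Minimum detectable effect (one-sample t-test, normal approximation):
d = (z_{α/2} + z_β) / √n
d = (1.645 + 0.915) / √144
d = 2.560 / 12.000
d ≈ 0.21

By Cohen's convention (0.2 small / 0.5 medium / 0.8 large): small effect.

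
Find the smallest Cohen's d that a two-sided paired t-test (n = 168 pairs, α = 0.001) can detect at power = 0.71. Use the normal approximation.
d ≈ 0.30

Minimum detectable effect (paired t-test, normal approximation):
d = (z_{α/2} + z_β) / √n
d = (3.291 + 0.553) / √168
d = 3.844 / 12.961
d ≈ 0.30

By Cohen's convention (0.2 small / 0.5 medium / 0.8 large): small effect.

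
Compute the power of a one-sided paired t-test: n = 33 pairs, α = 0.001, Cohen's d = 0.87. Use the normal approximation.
Power ≈ 0.97

Power calculation (paired t-test, normal approximation):
z_β = d · √n - z_α
z_β = 0.87 · √33 - 3.090
z_β = 0.87 · 5.745 - 3.090
z_β = 1.908

Power = Φ(z_β) = Φ(1.908) ≈ 0.972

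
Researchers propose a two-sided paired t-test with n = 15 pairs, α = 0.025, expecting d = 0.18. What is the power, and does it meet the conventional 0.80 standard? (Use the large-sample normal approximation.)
Power ≈ 0.06; the study is underpowered (power < 0.80)

Power calculation (paired t-test, normal approximation):
z_β = d · √n - z_{α/2}
z_β = 0.18 · √15 - 2.241
z_β = 0.18 · 3.873 - 2.241
z_β = -1.544

Power = Φ(z_β) = Φ(-1.544) ≈ 0.061

Effect size d = 0.18 is very small by Cohen's convention (0.2/0.5/0.8).

Threshold: power ≥ 0.80 is conventionally adequate.
Power ≈ 0.06 → the study is underpowered (power < 0.80).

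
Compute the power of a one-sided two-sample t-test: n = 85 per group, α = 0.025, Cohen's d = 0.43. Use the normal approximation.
Power ≈ 0.80

Power calculation (two-sample t-test, normal approximation):
z_β = d · √(n/2) - z_α
z_β = 0.43 · √(85/2) - 1.960
z_β = 0.43 · 6.519 - 1.960
z_β = 0.843

Power = Φ(z_β) = Φ(0.843) ≈ 0.800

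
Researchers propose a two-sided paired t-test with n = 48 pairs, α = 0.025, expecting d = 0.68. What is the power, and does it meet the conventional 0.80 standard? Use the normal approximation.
Power ≈ 0.99; the study is adequately powered (power ≥ 0.80)

Power calculation (paired t-test, normal approximation):
z_β = d · √n - z_{α/2}
z_β = 0.68 · √48 - 2.241
z_β = 0.68 · 6.928 - 2.241
z_β = 2.470

Power = Φ(z_β) = Φ(2.470) ≈ 0.993

Effect size d = 0.68 is medium by Cohen's convention (0.2/0.5/0.8).

Threshold: power ≥ 0.80 is conventionally adequate.
Power ≈ 0.99 → the study is adequately powered (power ≥ 0.80).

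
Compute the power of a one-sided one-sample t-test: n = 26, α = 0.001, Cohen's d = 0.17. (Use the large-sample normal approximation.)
Power ≈ 0.01

Power calculation (one-sample t-test, normal approximation):
z_β = d · √n - z_α
z_β = 0.17 · √26 - 3.090
z_β = 0.17 · 5.099 - 3.090
z_β = -2.223

Power = Φ(z_β) = Φ(-2.223) ≈ 0.013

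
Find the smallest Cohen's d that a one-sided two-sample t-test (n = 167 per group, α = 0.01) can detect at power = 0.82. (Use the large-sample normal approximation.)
d ≈ 0.35

Minimum detectable effect (two-sample t-test, normal approximation):
d = (z_α + z_β) / √(n/2)
d = (2.326 + 0.915) / √(167/2)
d = 3.242 / 9.138
d ≈ 0.35

By Cohen's convention (0.2 small / 0.5 medium / 0.8 large): small effect.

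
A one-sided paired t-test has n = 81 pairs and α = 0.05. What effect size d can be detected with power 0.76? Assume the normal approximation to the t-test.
d ≈ 0.26

Minimum detectable effect (paired t-test, normal approximation):
d = (z_α + z_β) / √n
d = (1.645 + 0.706) / √81
d = 2.351 / 9.000
d ≈ 0.26

By Cohen's convention (0.2 small / 0.5 medium / 0.8 large): small effect.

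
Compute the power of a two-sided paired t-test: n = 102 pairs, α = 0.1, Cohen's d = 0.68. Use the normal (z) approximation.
Power ≈ 1.00

Power calculation (paired t-test, normal approximation):
z_β = d · √n - z_{α/2}
z_β = 0.68 · √102 - 1.645
z_β = 0.68 · 10.100 - 1.645
z_β = 5.223

Power = Φ(z_β) = Φ(5.223) ≈ 1.000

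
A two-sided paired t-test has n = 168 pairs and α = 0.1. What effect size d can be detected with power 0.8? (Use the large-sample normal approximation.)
d ≈ 0.19

Minimum detectable effect (paired t-test, normal approximation):
d = (z_{α/2} + z_β) / √n
d = (1.645 + 0.842) / √168
d = 2.486 / 12.961
d ≈ 0.19

By Cohen's convention (0.2 small / 0.5 medium / 0.8 large): very small effect.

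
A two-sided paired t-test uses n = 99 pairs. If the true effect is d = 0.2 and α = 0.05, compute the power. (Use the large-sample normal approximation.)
Power ≈ 0.51

Power calculation (paired t-test, normal approximation):
z_β = d · √n - z_{α/2}
z_β = 0.2 · √99 - 1.960
z_β = 0.2 · 9.950 - 1.960
z_β = 0.030

Power = Φ(z_β) = Φ(0.030) ≈ 0.512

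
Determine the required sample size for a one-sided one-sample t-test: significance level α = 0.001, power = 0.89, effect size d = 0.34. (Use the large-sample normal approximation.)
n = 162

Sample size formula (one-sample t-test, normal approximation):
n = ((z_α + z_β) / d)²

z_α = 3.090 (for α = 0.001, one-sided)
z_β = 1.227 (for power = 0.89)
d = 0.34

n = ((3.090 + 1.227) / 0.34)²
n = (12.697)²
n ≈ 161.21
Round up to the next whole number: n = 162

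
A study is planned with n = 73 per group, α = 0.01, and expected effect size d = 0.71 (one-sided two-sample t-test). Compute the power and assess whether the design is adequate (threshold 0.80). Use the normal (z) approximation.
Power ≈ 0.98; the study is adequately powered (power ≥ 0.80)

Power calculation (two-sample t-test, normal approximation):
z_β = d · √(n/2) - z_α
z_β = 0.71 · √(73/2) - 2.326
z_β = 0.71 · 6.042 - 2.326
z_β = 1.963

Power = Φ(z_β) = Φ(1.963) ≈ 0.975

Effect size d = 0.71 is medium by Cohen's convention (0.2/0.5/0.8).

Threshold: power ≥ 0.80 is conventionally adequate.
Power ≈ 0.98 → the study is adequately powered (power ≥ 0.80).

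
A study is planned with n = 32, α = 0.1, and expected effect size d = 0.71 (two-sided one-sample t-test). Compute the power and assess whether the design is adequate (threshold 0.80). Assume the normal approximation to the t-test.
Power ≈ 0.99; the study is adequately powered (power ≥ 0.80)

Power calculation (one-sample t-test, normal approximation):
z_β = d · √n - z_{α/2}
z_β = 0.71 · √32 - 1.645
z_β = 0.71 · 5.657 - 1.645
z_β = 2.372

Power = Φ(z_β) = Φ(2.372) ≈ 0.991

Effect size d = 0.71 is medium by Cohen's convention (0.2/0.5/0.8).

Threshold: power ≥ 0.80 is conventionally adequate.
Power ≈ 0.99 → the study is adequately powered (power ≥ 0.80).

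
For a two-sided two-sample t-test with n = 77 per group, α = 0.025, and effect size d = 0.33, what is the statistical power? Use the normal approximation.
Power ≈ 0.42

Power calculation (two-sample t-test, normal approximation):
z_β = d · √(n/2) - z_{α/2}
z_β = 0.33 · √(77/2) - 2.241
z_β = 0.33 · 6.205 - 2.241
z_β = -0.194

Power = Φ(z_β) = Φ(-0.194) ≈ 0.423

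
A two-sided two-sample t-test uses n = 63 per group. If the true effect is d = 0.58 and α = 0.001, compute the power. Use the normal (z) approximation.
Power ≈ 0.49

Power calculation (two-sample t-test, normal approximation):
z_β = d · √(n/2) - z_{α/2}
z_β = 0.58 · √(63/2) - 3.291
z_β = 0.58 · 5.612 - 3.291
z_β = -0.035

Power = Φ(z_β) = Φ(-0.035) ≈ 0.486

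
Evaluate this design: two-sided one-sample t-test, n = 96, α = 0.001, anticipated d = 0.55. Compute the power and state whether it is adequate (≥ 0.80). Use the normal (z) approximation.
Power ≈ 0.98; the study is adequately powered (power ≥ 0.80)

Power calculation (one-sample t-test, normal approximation):
z_β = d · √n - z_{α/2}
z_β = 0.55 · √96 - 3.291
z_β = 0.55 · 9.798 - 3.291
z_β = 2.098

Power = Φ(z_β) = Φ(2.098) ≈ 0.982

Effect size d = 0.55 is medium by Cohen's convention (0.2/0.5/0.8).

Threshold: power ≥ 0.80 is conventionally adequate.
Power ≈ 0.98 → the study is adequately powered (power ≥ 0.80).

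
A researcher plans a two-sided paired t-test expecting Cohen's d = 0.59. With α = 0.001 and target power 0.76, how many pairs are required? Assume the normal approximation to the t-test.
n = 46 pairs

Sample size formula (paired t-test, normal approximation):
n = ((z_{α/2} + z_β) / d)²

z_{α/2} = 3.291 (for α = 0.001, two-sided)
z_β = 0.706 (for power = 0.76)
d = 0.59

n = ((3.291 + 0.706) / 0.59)²
n = (6.775)²
n ≈ 45.90
Round up to the next whole number: n = 46 pairs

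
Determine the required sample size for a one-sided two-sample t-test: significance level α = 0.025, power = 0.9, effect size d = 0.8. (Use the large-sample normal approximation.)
n = 33 per group

Sample size formula (two-sample t-test, normal approximation):
n = 2 · ((z_α + z_β) / d)²

z_α = 1.960 (for α = 0.025, one-sided)
z_β = 1.282 (for power = 0.9)
d = 0.8

n = 2 · ((1.960 + 1.282) / 0.8)²
n = 2 · (4.053)²
n ≈ 32.85
Round up to the next whole number: n = 33 per group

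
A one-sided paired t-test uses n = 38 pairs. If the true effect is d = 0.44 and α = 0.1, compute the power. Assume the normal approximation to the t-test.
Power ≈ 0.92

Power calculation (paired t-test, normal approximation):
z_β = d · √n - z_α
z_β = 0.44 · √38 - 1.282
z_β = 0.44 · 6.164 - 1.282
z_β = 1.431

Power = Φ(z_β) = Φ(1.431) ≈ 0.924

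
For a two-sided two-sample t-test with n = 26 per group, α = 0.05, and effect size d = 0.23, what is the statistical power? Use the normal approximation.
Power ≈ 0.13

Power calculation (two-sample t-test, normal approximation):
z_β = d · √(n/2) - z_{α/2}
z_β = 0.23 · √(26/2) - 1.960
z_β = 0.23 · 3.606 - 1.960
z_β = -1.131

Power = Φ(z_β) = Φ(-1.131) ≈ 0.129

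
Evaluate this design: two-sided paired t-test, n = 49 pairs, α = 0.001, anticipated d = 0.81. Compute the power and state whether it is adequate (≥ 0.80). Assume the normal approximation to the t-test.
Power ≈ 0.99; the study is adequately powered (power ≥ 0.80)

Power calculation (paired t-test, normal approximation):
z_β = d · √n - z_{α/2}
z_β = 0.81 · √49 - 3.291
z_β = 0.81 · 7.000 - 3.291
z_β = 2.379

Power = Φ(z_β) = Φ(2.379) ≈ 0.991

Effect size d = 0.81 is large by Cohen's convention (0.2/0.5/0.8).

Threshold: power ≥ 0.80 is conventionally adequate.
Power ≈ 0.99 → the study is adequately powered (power ≥ 0.80).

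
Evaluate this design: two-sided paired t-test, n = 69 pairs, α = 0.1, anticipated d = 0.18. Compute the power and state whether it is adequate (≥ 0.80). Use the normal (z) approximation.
Power ≈ 0.44; the study is underpowered (power < 0.80)

Power calculation (paired t-test, normal approximation):
z_β = d · √n - z_{α/2}
z_β = 0.18 · √69 - 1.645
z_β = 0.18 · 8.307 - 1.645
z_β = -0.150

Power = Φ(z_β) = Φ(-0.150) ≈ 0.441

Effect size d = 0.18 is very small by Cohen's convention (0.2/0.5/0.8).

Threshold: power ≥ 0.80 is conventionally adequate.
Power ≈ 0.44 → the study is underpowered (power < 0.80).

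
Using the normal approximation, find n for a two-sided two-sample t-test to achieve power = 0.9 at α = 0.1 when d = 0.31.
n = 179 per group

Sample size formula (two-sample t-test, normal approximation):
n = 2 · ((z_{α/2} + z_β) / d)²

z_{α/2} = 1.645 (for α = 0.1, two-sided)
z_β = 1.282 (for power = 0.9)
d = 0.31

n = 2 · ((1.645 + 1.282) / 0.31)²
n = 2 · (9.442)²
n ≈ 178.30
Round up to the next whole number: n = 179 per group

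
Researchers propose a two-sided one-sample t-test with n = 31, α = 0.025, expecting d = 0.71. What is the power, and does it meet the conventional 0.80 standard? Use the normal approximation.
Power ≈ 0.96; the study is adequately powered (power ≥ 0.80)

Power calculation (one-sample t-test, normal approximation):
z_β = d · √n - z_{α/2}
z_β = 0.71 · √31 - 2.241
z_β = 0.71 · 5.568 - 2.241
z_β = 1.712

Power = Φ(z_β) = Φ(1.712) ≈ 0.957

Effect size d = 0.71 is medium by Cohen's convention (0.2/0.5/0.8).

Threshold: power ≥ 0.80 is conventionally adequate.
Power ≈ 0.96 → the study is adequately powered (power ≥ 0.80).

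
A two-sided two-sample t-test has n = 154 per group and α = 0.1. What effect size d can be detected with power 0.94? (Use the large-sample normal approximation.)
d ≈ 0.36

Minimum detectable effect (two-sample t-test, normal approximation):
d = (z_{α/2} + z_β) / √(n/2)
d = (1.645 + 1.555) / √(154/2)
d = 3.200 / 8.775
d ≈ 0.36

By Cohen's convention (0.2 small / 0.5 medium / 0.8 large): small effect.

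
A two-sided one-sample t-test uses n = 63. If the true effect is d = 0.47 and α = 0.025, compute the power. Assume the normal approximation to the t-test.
Power ≈ 0.93

Power calculation (one-sample t-test, normal approximation):
z_β = d · √n - z_{α/2}
z_β = 0.47 · √63 - 2.241
z_β = 0.47 · 7.937 - 2.241
z_β = 1.489

Power = Φ(z_β) = Φ(1.489) ≈ 0.932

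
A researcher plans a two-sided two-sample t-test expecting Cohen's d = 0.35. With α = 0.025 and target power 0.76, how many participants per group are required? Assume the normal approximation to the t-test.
n = 142 per group

Sample size formula (two-sample t-test, normal approximation):
n = 2 · ((z_{α/2} + z_β) / d)²

z_{α/2} = 2.241 (for α = 0.025, two-sided)
z_β = 0.706 (for power = 0.76)
d = 0.35

n = 2 · ((2.241 + 0.706) / 0.35)²
n = 2 · (8.420)²
n ≈ 141.79
Round up to the next whole number: n = 142 per group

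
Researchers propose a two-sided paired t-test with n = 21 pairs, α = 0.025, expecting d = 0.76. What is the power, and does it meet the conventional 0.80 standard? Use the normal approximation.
Power ≈ 0.89; the study is adequately powered (power ≥ 0.80)

Power calculation (paired t-test, normal approximation):
z_β = d · √n - z_{α/2}
z_β = 0.76 · √21 - 2.241
z_β = 0.76 · 4.583 - 2.241
z_β = 1.241

Power = Φ(z_β) = Φ(1.241) ≈ 0.893

Effect size d = 0.76 is medium by Cohen's convention (0.2/0.5/0.8).

Threshold: power ≥ 0.80 is conventionally adequate.
Power ≈ 0.89 → the study is adequately powered (power ≥ 0.80).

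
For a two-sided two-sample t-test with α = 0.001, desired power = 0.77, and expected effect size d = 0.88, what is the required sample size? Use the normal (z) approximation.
n = 42 per group

Sample size formula (two-sample t-test, normal approximation):
n = 2 · ((z_{α/2} + z_β) / d)²

z_{α/2} = 3.291 (for α = 0.001, two-sided)
z_β = 0.739 (for power = 0.77)
d = 0.88

n = 2 · ((3.291 + 0.739) / 0.88)²
n = 2 · (4.580)²
n ≈ 41.95
Round up to the next whole number: n = 42 per group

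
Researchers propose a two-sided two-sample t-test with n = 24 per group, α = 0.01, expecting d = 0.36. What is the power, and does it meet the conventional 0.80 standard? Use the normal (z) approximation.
Power ≈ 0.09; the study is underpowered (power < 0.80)

Power calculation (two-sample t-test, normal approximation):
z_β = d · √(n/2) - z_{α/2}
z_β = 0.36 · √(24/2) - 2.576
z_β = 0.36 · 3.464 - 2.576
z_β = -1.329

Power = Φ(z_β) = Φ(-1.329) ≈ 0.092

Effect size d = 0.36 is small by Cohen's convention (0.2/0.5/0.8).

Threshold: power ≥ 0.80 is conventionally adequate.
Power ≈ 0.09 → the study is underpowered (power < 0.80).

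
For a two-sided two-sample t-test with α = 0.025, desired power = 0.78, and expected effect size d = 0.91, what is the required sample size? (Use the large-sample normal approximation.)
n = 22 per group

Sample size formula (two-sample t-test, normal approximation):
n = 2 · ((z_{α/2} + z_β) / d)²

z_{α/2} = 2.241 (for α = 0.025, two-sided)
z_β = 0.772 (for power = 0.78)
d = 0.91

n = 2 · ((2.241 + 0.772) / 0.91)²
n = 2 · (3.311)²
n ≈ 21.93
Round up to the next whole number: n = 22 per group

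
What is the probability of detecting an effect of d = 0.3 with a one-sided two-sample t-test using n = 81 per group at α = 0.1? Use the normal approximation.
Power ≈ 0.73

Power calculation (two-sample t-test, normal approximation):
z_β = d · √(n/2) - z_α
z_β = 0.3 · √(81/2) - 1.282
z_β = 0.3 · 6.364 - 1.282
z_β = 0.628

Power = Φ(z_β) = Φ(0.628) ≈ 0.735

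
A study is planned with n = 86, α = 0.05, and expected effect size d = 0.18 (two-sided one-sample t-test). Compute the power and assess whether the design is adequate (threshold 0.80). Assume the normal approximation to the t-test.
Power ≈ 0.39; the study is underpowered (power < 0.80)

Power calculation (one-sample t-test, normal approximation):
z_β = d · √n - z_{α/2}
z_β = 0.18 · √86 - 1.960
z_β = 0.18 · 9.274 - 1.960
z_β = -0.291

Power = Φ(z_β) = Φ(-0.291) ≈ 0.386

Effect size d = 0.18 is very small by Cohen's convention (0.2/0.5/0.8).

Threshold: power ≥ 0.80 is conventionally adequate.
Power ≈ 0.39 → the study is underpowered (power < 0.80).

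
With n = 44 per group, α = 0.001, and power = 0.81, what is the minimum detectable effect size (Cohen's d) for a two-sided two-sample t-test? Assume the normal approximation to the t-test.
d ≈ 0.89

Minimum detectable effect (two-sample t-test, normal approximation):
d = (z_{α/2} + z_β) / √(n/2)
d = (3.291 + 0.878) / √(44/2)
d = 4.168 / 4.690
d ≈ 0.89

By Cohen's convention (0.2 small / 0.5 medium / 0.8 large): large effect.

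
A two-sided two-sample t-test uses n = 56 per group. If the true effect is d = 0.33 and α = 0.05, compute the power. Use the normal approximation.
Power ≈ 0.42

Power calculation (two-sample t-test, normal approximation):
z_β = d · √(n/2) - z_{α/2}
z_β = 0.33 · √(56/2) - 1.960
z_β = 0.33 · 5.292 - 1.960
z_β = -0.214

Power = Φ(z_β) = Φ(-0.214) ≈ 0.415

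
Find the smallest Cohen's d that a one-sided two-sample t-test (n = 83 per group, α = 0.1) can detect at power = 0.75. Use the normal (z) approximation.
d ≈ 0.30

Minimum detectable effect (two-sample t-test, normal approximation):
d = (z_α + z_β) / √(n/2)
d = (1.282 + 0.674) / √(83/2)
d = 1.956 / 6.442
d ≈ 0.30

By Cohen's convention (0.2 small / 0.5 medium / 0.8 large): small effect.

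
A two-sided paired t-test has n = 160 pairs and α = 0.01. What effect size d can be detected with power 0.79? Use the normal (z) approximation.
d ≈ 0.27

Minimum detectable effect (paired t-test, normal approximation):
d = (z_{α/2} + z_β) / √n
d = (2.576 + 0.806) / √160
d = 3.382 / 12.649
d ≈ 0.27

By Cohen's convention (0.2 small / 0.5 medium / 0.8 large): small effect.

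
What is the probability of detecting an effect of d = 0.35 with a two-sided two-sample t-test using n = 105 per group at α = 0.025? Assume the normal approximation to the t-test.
Power ≈ 0.62

Power calculation (two-sample t-test, normal approximation):
z_β = d · √(n/2) - z_{α/2}
z_β = 0.35 · √(105/2) - 2.241
z_β = 0.35 · 7.246 - 2.241
z_β = 0.295

Power = Φ(z_β) = Φ(0.295) ≈ 0.616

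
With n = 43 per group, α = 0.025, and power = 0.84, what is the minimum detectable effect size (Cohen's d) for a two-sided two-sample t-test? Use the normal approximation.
d ≈ 0.70

Minimum detectable effect (two-sample t-test, normal approximation):
d = (z_{α/2} + z_β) / √(n/2)
d = (2.241 + 0.994) / √(43/2)
d = 3.236 / 4.637
d ≈ 0.70

By Cohen's convention (0.2 small / 0.5 medium / 0.8 large): medium effect.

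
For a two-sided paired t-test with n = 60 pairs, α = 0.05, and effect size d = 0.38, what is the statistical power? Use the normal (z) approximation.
Power ≈ 0.84

Power calculation (paired t-test, normal approximation):
z_β = d · √n - z_{α/2}
z_β = 0.38 · √60 - 1.960
z_β = 0.38 · 7.746 - 1.960
z_β = 0.984

Power = Φ(z_β) = Φ(0.984) ≈ 0.837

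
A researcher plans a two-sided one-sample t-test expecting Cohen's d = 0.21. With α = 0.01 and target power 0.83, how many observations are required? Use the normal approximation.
n = 283

Sample size formula (one-sample t-test, normal approximation):
n = ((z_{α/2} + z_β) / d)²

z_{α/2} = 2.576 (for α = 0.01, two-sided)
z_β = 0.954 (for power = 0.83)
d = 0.21

n = ((2.576 + 0.954) / 0.21)²
n = (16.810)²
n ≈ 282.58
Round up to the next whole number: n = 283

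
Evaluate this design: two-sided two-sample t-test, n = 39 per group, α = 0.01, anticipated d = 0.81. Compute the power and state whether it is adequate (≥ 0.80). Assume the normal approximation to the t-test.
Power ≈ 0.84; the study is adequately powered (power ≥ 0.80)

Power calculation (two-sample t-test, normal approximation):
z_β = d · √(n/2) - z_{α/2}
z_β = 0.81 · √(39/2) - 2.576
z_β = 0.81 · 4.416 - 2.576
z_β = 1.001

Power = Φ(z_β) = Φ(1.001) ≈ 0.842

Effect size d = 0.81 is large by Cohen's convention (0.2/0.5/0.8).

Threshold: power ≥ 0.80 is conventionally adequate.
Power ≈ 0.84 → the study is adequately powered (power ≥ 0.80).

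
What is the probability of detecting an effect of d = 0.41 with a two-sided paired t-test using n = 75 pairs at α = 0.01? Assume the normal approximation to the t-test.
Power ≈ 0.84

Power calculation (paired t-test, normal approximation):
z_β = d · √n - z_{α/2}
z_β = 0.41 · √75 - 2.576
z_β = 0.41 · 8.660 - 2.576
z_β = 0.975

Power = Φ(z_β) = Φ(0.975) ≈ 0.835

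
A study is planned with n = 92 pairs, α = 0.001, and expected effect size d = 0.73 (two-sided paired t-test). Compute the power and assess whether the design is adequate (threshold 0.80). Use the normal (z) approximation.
Power ≈ 1.00; the study is adequately powered (power ≥ 0.80)

Power calculation (paired t-test, normal approximation):
z_β = d · √n - z_{α/2}
z_β = 0.73 · √92 - 3.291
z_β = 0.73 · 9.592 - 3.291
z_β = 3.711

Power = Φ(z_β) = Φ(3.711) ≈ 1.000

Effect size d = 0.73 is medium by Cohen's convention (0.2/0.5/0.8).

Threshold: power ≥ 0.80 is conventionally adequate.
Power ≈ 1.00 → the study is adequately powered (power ≥ 0.80).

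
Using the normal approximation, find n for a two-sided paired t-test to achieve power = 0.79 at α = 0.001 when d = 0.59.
n = 49 pairs

Sample size formula (paired t-test, normal approximation):
n = ((z_{α/2} + z_β) / d)²

z_{α/2} = 3.291 (for α = 0.001, two-sided)
z_β = 0.806 (for power = 0.79)
d = 0.59

n = ((3.291 + 0.806) / 0.59)²
n = (6.944)²
n ≈ 48.22
Round up to the next whole number: n = 49 pairs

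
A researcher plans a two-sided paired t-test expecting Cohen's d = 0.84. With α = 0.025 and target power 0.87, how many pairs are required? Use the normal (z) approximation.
n = 17 pairs

Sample size formula (paired t-test, normal approximation):
n = ((z_{α/2} + z_β) / d)²

z_{α/2} = 2.241 (for α = 0.025, two-sided)
z_β = 1.126 (for power = 0.87)
d = 0.84

n = ((2.241 + 1.126) / 0.84)²
n = (4.008)²
n ≈ 16.06
Round up to the next whole number: n = 17 pairs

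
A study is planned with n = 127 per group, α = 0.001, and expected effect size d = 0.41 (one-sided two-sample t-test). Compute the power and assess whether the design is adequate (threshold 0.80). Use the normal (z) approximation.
Power ≈ 0.57; the study is underpowered (power < 0.80)

Power calculation (two-sample t-test, normal approximation):
z_β = d · √(n/2) - z_α
z_β = 0.41 · √(127/2) - 3.090
z_β = 0.41 · 7.969 - 3.090
z_β = 0.177

Power = Φ(z_β) = Φ(0.177) ≈ 0.570

Effect size d = 0.41 is small by Cohen's convention (0.2/0.5/0.8).

Threshold: power ≥ 0.80 is conventionally adequate.
Power ≈ 0.57 → the study is underpowered (power < 0.80).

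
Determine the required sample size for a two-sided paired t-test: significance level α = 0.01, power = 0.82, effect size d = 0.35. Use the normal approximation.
n = 100 pairs

Sample size formula (paired t-test, normal approximation):
n = ((z_{α/2} + z_β) / d)²

z_{α/2} = 2.576 (for α = 0.01, two-sided)
z_β = 0.915 (for power = 0.82)
d = 0.35

n = ((2.576 + 0.915) / 0.35)²
n = (9.974)²
n ≈ 99.48
Round up to the next whole number: n = 100 pairs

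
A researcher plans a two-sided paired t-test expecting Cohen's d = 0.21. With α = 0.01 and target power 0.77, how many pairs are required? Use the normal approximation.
n = 250 pairs

Sample size formula (paired t-test, normal approximation):
n = ((z_{α/2} + z_β) / d)²

z_{α/2} = 2.576 (for α = 0.01, two-sided)
z_β = 0.739 (for power = 0.77)
d = 0.21

n = ((2.576 + 0.739) / 0.21)²
n = (15.786)²
n ≈ 249.20
Round up to the next whole number: n = 250 pairs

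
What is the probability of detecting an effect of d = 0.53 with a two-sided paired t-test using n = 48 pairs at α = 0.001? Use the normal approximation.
Power ≈ 0.65

Power calculation (paired t-test, normal approximation):
z_β = d · √n - z_{α/2}
z_β = 0.53 · √48 - 3.291
z_β = 0.53 · 6.928 - 3.291
z_β = 0.381

Power = Φ(z_β) = Φ(0.381) ≈ 0.649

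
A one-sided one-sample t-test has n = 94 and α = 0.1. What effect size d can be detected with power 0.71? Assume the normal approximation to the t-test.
d ≈ 0.19

Minimum detectable effect (one-sample t-test, normal approximation):
d = (z_α + z_β) / √n
d = (1.282 + 0.553) / √94
d = 1.835 / 9.695
d ≈ 0.19

By Cohen's convention (0.2 small / 0.5 medium / 0.8 large): very small effect.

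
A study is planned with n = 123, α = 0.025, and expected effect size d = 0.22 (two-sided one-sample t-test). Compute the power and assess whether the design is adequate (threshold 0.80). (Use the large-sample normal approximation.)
Power ≈ 0.58; the study is underpowered (power < 0.80)

Power calculation (one-sample t-test, normal approximation):
z_β = d · √n - z_{α/2}
z_β = 0.22 · √123 - 2.241
z_β = 0.22 · 11.091 - 2.241
z_β = 0.199

Power = Φ(z_β) = Φ(0.199) ≈ 0.579

Effect size d = 0.22 is small by Cohen's convention (0.2/0.5/0.8).

Threshold: power ≥ 0.80 is conventionally adequate.
Power ≈ 0.58 → the study is underpowered (power < 0.80).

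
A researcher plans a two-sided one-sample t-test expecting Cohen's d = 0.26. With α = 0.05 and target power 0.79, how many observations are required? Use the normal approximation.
n = 114

Sample size formula (one-sample t-test, normal approximation):
n = ((z_{α/2} + z_β) / d)²

z_{α/2} = 1.960 (for α = 0.05, two-sided)
z_β = 0.806 (for power = 0.79)
d = 0.26

n = ((1.960 + 0.806) / 0.26)²
n = (10.638)²
n ≈ 113.17
Round up to the next whole number: n = 114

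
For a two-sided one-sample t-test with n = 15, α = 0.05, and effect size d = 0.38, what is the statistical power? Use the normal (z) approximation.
Power ≈ 0.31

Power calculation (one-sample t-test, normal approximation):
z_β = d · √n - z_{α/2}
z_β = 0.38 · √15 - 1.960
z_β = 0.38 · 3.873 - 1.960
z_β = -0.488

Power = Φ(z_β) = Φ(-0.488) ≈ 0.313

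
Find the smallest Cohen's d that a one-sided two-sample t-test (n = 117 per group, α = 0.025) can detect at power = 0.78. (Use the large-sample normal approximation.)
d ≈ 0.36

Minimum detectable effect (two-sample t-test, normal approximation):
d = (z_α + z_β) / √(n/2)
d = (1.960 + 0.772) / √(117/2)
d = 2.732 / 7.649
d ≈ 0.36

By Cohen's convention (0.2 small / 0.5 medium / 0.8 large): small effect.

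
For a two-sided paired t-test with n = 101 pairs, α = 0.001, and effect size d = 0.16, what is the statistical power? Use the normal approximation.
Power ≈ 0.05

Power calculation (paired t-test, normal approximation):
z_β = d · √n - z_{α/2}
z_β = 0.16 · √101 - 3.291
z_β = 0.16 · 10.050 - 3.291
z_β = -1.683

Power = Φ(z_β) = Φ(-1.683) ≈ 0.046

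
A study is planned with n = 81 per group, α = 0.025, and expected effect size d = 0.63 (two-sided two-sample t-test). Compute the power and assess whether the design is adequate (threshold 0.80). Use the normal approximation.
Power ≈ 0.96; the study is adequately powered (power ≥ 0.80)

Power calculation (two-sample t-test, normal approximation):
z_β = d · √(n/2) - z_{α/2}
z_β = 0.63 · √(81/2) - 2.241
z_β = 0.63 · 6.364 - 2.241
z_β = 1.768

Power = Φ(z_β) = Φ(1.768) ≈ 0.961

Effect size d = 0.63 is medium by Cohen's convention (0.2/0.5/0.8).

Threshold: power ≥ 0.80 is conventionally adequate.
Power ≈ 0.96 → the study is adequately powered (power ≥ 0.80).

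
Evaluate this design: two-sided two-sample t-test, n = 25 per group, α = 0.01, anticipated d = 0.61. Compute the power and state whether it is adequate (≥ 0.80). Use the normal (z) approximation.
Power ≈ 0.34; the study is underpowered (power < 0.80)

Power calculation (two-sample t-test, normal approximation):
z_β = d · √(n/2) - z_{α/2}
z_β = 0.61 · √(25/2) - 2.576
z_β = 0.61 · 3.536 - 2.576
z_β = -0.419

Power = Φ(z_β) = Φ(-0.419) ≈ 0.338

Effect size d = 0.61 is medium by Cohen's convention (0.2/0.5/0.8).

Threshold: power ≥ 0.80 is conventionally adequate.
Power ≈ 0.34 → the study is underpowered (power < 0.80).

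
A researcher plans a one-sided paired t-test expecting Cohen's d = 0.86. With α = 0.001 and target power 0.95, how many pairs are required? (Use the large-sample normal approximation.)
n = 31 pairs

Sample size formula (paired t-test, normal approximation):
n = ((z_α + z_β) / d)²

z_α = 3.090 (for α = 0.001, one-sided)
z_β = 1.645 (for power = 0.95)
d = 0.86

n = ((3.090 + 1.645) / 0.86)²
n = (5.506)²
n ≈ 30.32
Round up to the next whole number: n = 31 pairs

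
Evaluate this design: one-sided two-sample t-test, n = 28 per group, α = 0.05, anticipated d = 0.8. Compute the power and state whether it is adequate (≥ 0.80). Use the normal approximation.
Power ≈ 0.91; the study is adequately powered (power ≥ 0.80)

Power calculation (two-sample t-test, normal approximation):
z_β = d · √(n/2) - z_α
z_β = 0.8 · √(28/2) - 1.645
z_β = 0.8 · 3.742 - 1.645
z_β = 1.348

Power = Φ(z_β) = Φ(1.348) ≈ 0.911

Effect size d = 0.8 is large by Cohen's convention (0.2/0.5/0.8).

Threshold: power ≥ 0.80 is conventionally adequate.
Power ≈ 0.91 → the study is adequately powered (power ≥ 0.80).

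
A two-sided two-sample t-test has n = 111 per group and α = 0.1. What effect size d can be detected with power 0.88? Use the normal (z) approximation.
d ≈ 0.38

Minimum detectable effect (two-sample t-test, normal approximation):
d = (z_{α/2} + z_β) / √(n/2)
d = (1.645 + 1.175) / √(111/2)
d = 2.820 / 7.450
d ≈ 0.38

By Cohen's convention (0.2 small / 0.5 medium / 0.8 large): small effect.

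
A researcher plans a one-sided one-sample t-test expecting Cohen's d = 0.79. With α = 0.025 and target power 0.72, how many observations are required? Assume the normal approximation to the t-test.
n = 11

Sample size formula (one-sample t-test, normal approximation):
n = ((z_α + z_β) / d)²

z_α = 1.960 (for α = 0.025, one-sided)
z_β = 0.583 (for power = 0.72)
d = 0.79

n = ((1.960 + 0.583) / 0.79)²
n = (3.219)²
n ≈ 10.36
Round up to the next whole number: n = 11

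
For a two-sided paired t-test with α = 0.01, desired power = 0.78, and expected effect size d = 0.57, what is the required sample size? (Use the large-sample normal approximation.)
n = 35 pairs

Sample size formula (paired t-test, normal approximation):
n = ((z_{α/2} + z_β) / d)²

z_{α/2} = 2.576 (for α = 0.01, two-sided)
z_β = 0.772 (for power = 0.78)
d = 0.57

n = ((2.576 + 0.772) / 0.57)²
n = (5.874)²
n ≈ 34.50
Round up to the next whole number: n = 35 pairs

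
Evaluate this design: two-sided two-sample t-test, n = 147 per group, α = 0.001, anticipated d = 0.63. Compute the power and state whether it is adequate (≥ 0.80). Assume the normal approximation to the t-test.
Power ≈ 0.98; the study is adequately powered (power ≥ 0.80)

Power calculation (two-sample t-test, normal approximation):
z_β = d · √(n/2) - z_{α/2}
z_β = 0.63 · √(147/2) - 3.291
z_β = 0.63 · 8.573 - 3.291
z_β = 2.111

Power = Φ(z_β) = Φ(2.111) ≈ 0.983

Effect size d = 0.63 is medium by Cohen's convention (0.2/0.5/0.8).

Threshold: power ≥ 0.80 is conventionally adequate.
Power ≈ 0.98 → the study is adequately powered (power ≥ 0.80).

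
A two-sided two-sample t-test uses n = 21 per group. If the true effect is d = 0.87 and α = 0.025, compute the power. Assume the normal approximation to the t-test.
Power ≈ 0.72

Power calculation (two-sample t-test, normal approximation):
z_β = d · √(n/2) - z_{α/2}
z_β = 0.87 · √(21/2) - 2.241
z_β = 0.87 · 3.240 - 2.241
z_β = 0.578

Power = Φ(z_β) = Φ(0.578) ≈ 0.718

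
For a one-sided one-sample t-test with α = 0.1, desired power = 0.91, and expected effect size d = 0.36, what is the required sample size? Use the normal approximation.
n = 54

Sample size formula (one-sample t-test, normal approximation):
n = ((z_α + z_β) / d)²

z_α = 1.282 (for α = 0.1, one-sided)
z_β = 1.341 (for power = 0.91)
d = 0.36

n = ((1.282 + 1.341) / 0.36)²
n = (7.286)²
n ≈ 53.09
Round up to the next whole number: n = 54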